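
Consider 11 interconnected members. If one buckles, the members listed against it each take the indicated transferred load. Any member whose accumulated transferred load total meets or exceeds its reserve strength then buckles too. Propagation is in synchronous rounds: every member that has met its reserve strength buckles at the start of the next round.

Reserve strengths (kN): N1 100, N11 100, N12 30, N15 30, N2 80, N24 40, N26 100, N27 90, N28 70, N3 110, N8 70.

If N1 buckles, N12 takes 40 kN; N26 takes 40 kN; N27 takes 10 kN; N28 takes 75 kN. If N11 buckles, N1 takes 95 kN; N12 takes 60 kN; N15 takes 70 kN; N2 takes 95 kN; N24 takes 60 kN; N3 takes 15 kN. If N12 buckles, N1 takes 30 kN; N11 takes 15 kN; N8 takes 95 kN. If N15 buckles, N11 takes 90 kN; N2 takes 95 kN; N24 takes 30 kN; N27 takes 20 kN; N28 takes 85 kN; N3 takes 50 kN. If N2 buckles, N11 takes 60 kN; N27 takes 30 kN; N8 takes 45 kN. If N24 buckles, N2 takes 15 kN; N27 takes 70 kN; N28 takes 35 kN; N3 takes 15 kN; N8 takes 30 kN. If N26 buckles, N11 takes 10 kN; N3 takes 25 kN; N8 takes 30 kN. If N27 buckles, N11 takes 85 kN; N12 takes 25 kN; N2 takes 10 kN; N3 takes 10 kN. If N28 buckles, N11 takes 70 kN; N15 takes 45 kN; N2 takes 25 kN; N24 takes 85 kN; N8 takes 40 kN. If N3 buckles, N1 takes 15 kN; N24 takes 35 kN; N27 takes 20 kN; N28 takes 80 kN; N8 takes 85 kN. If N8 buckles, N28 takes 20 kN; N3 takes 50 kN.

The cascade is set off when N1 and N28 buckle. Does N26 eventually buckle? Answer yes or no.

no

Round 1 — N1, N28 buckle (initial).
  N11: +70 → 70 < 100
  N12: +40 → 40 ≥ 30
  N15: +45 → 45 ≥ 30
  N2: +25 → 25 < 80
  N24: +85 → 85 ≥ 40
  N26: +40 → 40 < 100
  N27: +10 → 10 < 90
  N8: +40 → 40 < 70
Round 2 — N12, N15, N24 buckle.
  N11: +15+90 → 175 ≥ 100
  N2: +95+15 → 135 ≥ 80
  N27: +20+70 → 100 ≥ 90
  N3: +50+15 → 65 < 110
  N8: +95+30 → 165 ≥ 70
Round 3 — N11, N2, N27, N8 buckle.
  N3: +15+10+50 → 140 ≥ 110
Round 4 — N3 buckles.
No further bucklings.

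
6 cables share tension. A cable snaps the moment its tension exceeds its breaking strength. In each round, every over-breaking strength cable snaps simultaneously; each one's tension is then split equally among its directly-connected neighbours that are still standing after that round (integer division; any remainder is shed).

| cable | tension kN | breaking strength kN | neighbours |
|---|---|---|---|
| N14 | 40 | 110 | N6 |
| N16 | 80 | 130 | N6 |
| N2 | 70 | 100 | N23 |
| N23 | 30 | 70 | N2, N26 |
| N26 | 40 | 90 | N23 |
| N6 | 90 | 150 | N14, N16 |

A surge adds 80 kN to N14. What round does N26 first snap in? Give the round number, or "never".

Round 1 — N14 at 120 > 110. N14 snaps.
  N14 sheds 120 kN to N6: 120 each.
    N6: 90+120 = 210 > 150
Round 2 — N6 snaps.
  N6 sheds 210 kN to N16: 210 each.
    N16: 80+210 = 290 > 130
Round 3 — N16 snaps.
  N16 sheds 290 kN: no online neighbours, lost.
No further breaks.

never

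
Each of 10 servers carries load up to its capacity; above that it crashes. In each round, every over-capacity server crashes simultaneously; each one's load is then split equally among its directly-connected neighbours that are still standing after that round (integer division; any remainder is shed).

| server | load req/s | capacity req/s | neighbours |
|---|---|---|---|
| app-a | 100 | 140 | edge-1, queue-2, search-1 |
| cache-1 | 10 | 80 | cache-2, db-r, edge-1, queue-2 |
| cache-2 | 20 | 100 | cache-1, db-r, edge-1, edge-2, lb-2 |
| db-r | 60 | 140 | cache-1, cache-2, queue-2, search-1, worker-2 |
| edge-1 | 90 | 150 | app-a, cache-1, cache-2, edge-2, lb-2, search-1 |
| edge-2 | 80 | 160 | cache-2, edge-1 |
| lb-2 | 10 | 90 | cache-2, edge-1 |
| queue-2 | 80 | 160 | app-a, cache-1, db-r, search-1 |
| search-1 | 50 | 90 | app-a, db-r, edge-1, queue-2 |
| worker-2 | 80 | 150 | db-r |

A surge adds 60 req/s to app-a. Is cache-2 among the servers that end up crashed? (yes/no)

yes

Round 1 — app-a at 160 > 140. app-a crashes.
  app-a sheds 160 req/s to edge-1, queue-2, search-1: 53 each (1 lost).
    edge-1: 90+53 = 143 ≤ 150
    queue-2: 80+53 = 133 ≤ 160
    search-1: 50+53 = 103 > 90
Round 2 — search-1 crashes.
  search-1 sheds 103 req/s to db-r, edge-1, queue-2: 34 each (1 lost).
    db-r: 60+34 = 94 ≤ 140
    edge-1: 143+34 = 177 > 150
    queue-2: 133+34 = 167 > 160
Round 3 — edge-1, queue-2 crash.
  edge-1 sheds 177 req/s to cache-1, cache-2, edge-2, lb-2: 44 each (1 lost).
    cache-1: 10+44 = 54 ≤ 80
    cache-2: 20+44 = 64 ≤ 100
    edge-2: 80+44 = 124 ≤ 160
    lb-2: 10+44 = 54 ≤ 90
  queue-2 sheds 167 req/s to cache-1, db-r: 83 each (1 lost).
    cache-1: 54+83 = 137 > 80
    db-r: 94+83 = 177 > 140
Round 4 — cache-1, db-r crash.
  cache-1 sheds 137 req/s to cache-2: 137 each.
    cache-2: 64+137 = 201 > 100
  db-r sheds 177 req/s to cache-2, worker-2: 88 each (1 lost).
    cache-2: 201+88 = 289 > 100
    worker-2: 80+88 = 168 > 150
Round 5 — cache-2, worker-2 crash.
  cache-2 sheds 289 req/s to edge-2, lb-2: 144 each (1 lost).
    edge-2: 124+144 = 268 > 160
    lb-2: 54+144 = 198 > 90
  worker-2 sheds 168 req/s: no online neighbours, lost.
Round 6 — edge-2, lb-2 crash.
  edge-2 sheds 268 req/s: no online neighbours, lost.
  lb-2 sheds 198 req/s: no online neighbours, lost.
No further crashes.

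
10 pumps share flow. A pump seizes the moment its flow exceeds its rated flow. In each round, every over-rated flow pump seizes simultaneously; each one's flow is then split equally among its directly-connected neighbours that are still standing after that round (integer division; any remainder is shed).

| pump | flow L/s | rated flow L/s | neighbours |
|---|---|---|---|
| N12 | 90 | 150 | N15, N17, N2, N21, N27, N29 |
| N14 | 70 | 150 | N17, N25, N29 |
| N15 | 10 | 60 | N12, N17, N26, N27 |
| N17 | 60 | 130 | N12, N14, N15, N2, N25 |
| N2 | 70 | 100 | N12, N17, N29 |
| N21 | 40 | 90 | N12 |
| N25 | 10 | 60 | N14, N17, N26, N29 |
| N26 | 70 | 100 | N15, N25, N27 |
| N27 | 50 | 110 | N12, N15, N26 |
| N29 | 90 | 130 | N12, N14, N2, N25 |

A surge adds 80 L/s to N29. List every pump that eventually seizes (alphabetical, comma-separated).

N12, N14, N15, N17, N2, N25, N26, N27, N29

Round 1 — N29 at 170 > 130. N29 seizes.
  N29 sheds 170 L/s to N12, N14, N2, N25: 42 each (2 lost).
    N12: 90+42 = 132 ≤ 150
    N14: 70+42 = 112 ≤ 150
    N2: 70+42 = 112 > 100
    N25: 10+42 = 52 ≤ 60
Round 2 — N2 seizes.
  N2 sheds 112 L/s to N12, N17: 56 each.
    N12: 132+56 = 188 > 150
    N17: 60+56 = 116 ≤ 130
Round 3 — N12 seizes.
  N12 sheds 188 L/s to N15, N17, N21, N27: 47 each.
    N15: 10+47 = 57 ≤ 60
    N17: 116+47 = 163 > 130
    N21: 40+47 = 87 ≤ 90
    N27: 50+47 = 97 ≤ 110
Round 4 — N17 seizes.
  N17 sheds 163 L/s to N14, N15, N25: 54 each (1 lost).
    N14: 112+54 = 166 > 150
    N15: 57+54 = 111 > 60
    N25: 52+54 = 106 > 60
Round 5 — N14, N15, N25 seize.
  N14 sheds 166 L/s: no online neighbours, lost.
  N15 sheds 111 L/s to N26, N27: 55 each (1 lost).
    N26: 70+55 = 125 > 100
    N27: 97+55 = 152 > 110
  N25 sheds 106 L/s to N26: 106 each.
    N26: 125+106 = 231 > 100
Round 6 — N26, N27 seize.
  N26 sheds 231 L/s: no online neighbours, lost.
  N27 sheds 152 L/s: no online neighbours, lost.
No further seizures.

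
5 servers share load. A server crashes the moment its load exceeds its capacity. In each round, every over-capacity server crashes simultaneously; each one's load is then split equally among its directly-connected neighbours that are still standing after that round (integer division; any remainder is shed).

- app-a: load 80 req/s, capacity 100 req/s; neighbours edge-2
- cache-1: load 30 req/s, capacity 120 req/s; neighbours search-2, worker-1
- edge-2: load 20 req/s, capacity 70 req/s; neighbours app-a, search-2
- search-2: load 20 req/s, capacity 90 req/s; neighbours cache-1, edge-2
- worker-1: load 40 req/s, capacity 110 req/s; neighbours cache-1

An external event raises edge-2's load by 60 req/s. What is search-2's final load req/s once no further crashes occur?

Round 1 — edge-2 at 80 > 70. edge-2 crashes.
  edge-2 sheds 80 req/s to app-a, search-2: 40 each.
    app-a: 80+40 = 120 > 100
    search-2: 20+40 = 60 ≤ 90
Round 2 — app-a crashes.
  app-a sheds 120 req/s: no online neighbours, lost.
No further crashes.

60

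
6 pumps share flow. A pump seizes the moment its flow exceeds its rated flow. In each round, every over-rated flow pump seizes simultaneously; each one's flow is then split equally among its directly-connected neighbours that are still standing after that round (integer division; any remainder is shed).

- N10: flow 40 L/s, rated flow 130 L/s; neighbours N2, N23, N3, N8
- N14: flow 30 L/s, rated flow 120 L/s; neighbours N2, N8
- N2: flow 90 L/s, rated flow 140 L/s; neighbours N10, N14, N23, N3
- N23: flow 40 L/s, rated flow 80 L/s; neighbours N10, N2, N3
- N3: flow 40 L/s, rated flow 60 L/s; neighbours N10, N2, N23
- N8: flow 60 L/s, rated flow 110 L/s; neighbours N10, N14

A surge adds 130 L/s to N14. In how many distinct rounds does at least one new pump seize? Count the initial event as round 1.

Round 1 — N14 at 160 > 120. N14 seizes.
  N14 sheds 160 L/s to N2, N8: 80 each.
    N2: 90+80 = 170 > 140
    N8: 60+80 = 140 > 110
Round 2 — N2, N8 seize.
  N2 sheds 170 L/s to N10, N23, N3: 56 each (2 lost).
    N10: 40+56 = 96 ≤ 130
    N23: 40+56 = 96 > 80
    N3: 40+56 = 96 > 60
  N8 sheds 140 L/s to N10: 140 each.
    N10: 96+140 = 236 > 130
Round 3 — N10, N23, N3 seize.
  N10 sheds 236 L/s: no online neighbours, lost.
  N23 sheds 96 L/s: no online neighbours, lost.
  N3 sheds 96 L/s: no online neighbours, lost.
No further seizures.

3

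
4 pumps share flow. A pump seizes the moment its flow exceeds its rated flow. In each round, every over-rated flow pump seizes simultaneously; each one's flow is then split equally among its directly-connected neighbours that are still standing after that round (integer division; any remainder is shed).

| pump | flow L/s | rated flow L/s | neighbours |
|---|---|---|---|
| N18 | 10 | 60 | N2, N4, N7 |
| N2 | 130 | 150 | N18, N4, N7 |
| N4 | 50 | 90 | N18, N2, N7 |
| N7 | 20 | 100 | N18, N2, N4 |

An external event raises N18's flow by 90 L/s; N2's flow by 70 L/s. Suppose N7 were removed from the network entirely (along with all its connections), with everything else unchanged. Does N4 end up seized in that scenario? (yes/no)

With N7 removed:
Round 1 — N18 at 100 > 60; N2 at 200 > 150. N18, N2 seize.
  N18 sheds 100 L/s to N4: 100 each.
    N4: 50+100 = 150 > 90
  N2 sheds 200 L/s to N4: 200 each.
    N4: 150+200 = 350 > 90
Round 2 — N4 seizes.
  N4 sheds 350 L/s: no online neighbours, lost.
No further seizures.

yes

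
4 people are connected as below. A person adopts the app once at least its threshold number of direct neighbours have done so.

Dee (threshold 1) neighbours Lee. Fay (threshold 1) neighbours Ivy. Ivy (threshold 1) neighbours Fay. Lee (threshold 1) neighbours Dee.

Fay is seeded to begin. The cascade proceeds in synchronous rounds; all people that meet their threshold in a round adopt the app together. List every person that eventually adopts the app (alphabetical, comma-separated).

Round 1 — Fay adopts the app (initial).
Round 2 — checking thresholds:
  Ivy: 1 of 1 neighbours ≥ 1, adopts the app.
Round 3 — no new adoptions; cascade stops.

Fay, Ivy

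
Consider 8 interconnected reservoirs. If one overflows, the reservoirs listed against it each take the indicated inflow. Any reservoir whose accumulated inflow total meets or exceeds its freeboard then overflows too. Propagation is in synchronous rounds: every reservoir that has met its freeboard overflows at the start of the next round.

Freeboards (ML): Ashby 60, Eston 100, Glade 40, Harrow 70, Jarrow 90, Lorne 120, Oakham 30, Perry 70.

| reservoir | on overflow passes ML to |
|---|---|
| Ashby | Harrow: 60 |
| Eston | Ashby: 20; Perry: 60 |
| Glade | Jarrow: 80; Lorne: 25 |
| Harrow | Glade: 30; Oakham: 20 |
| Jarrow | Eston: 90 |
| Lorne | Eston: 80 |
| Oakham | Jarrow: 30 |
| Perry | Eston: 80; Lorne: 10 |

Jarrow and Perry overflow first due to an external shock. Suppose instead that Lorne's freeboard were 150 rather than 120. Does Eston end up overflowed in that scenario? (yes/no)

yes

With Lorne's freeboard at 150:
Round 1 — Jarrow, Perry overflow (initial).
  Eston: +90+80 → 170 ≥ 100
  Lorne: +10 → 10 < 150
Round 2 — Eston overflows.
  Ashby: +20 → 20 < 60
No further overflows.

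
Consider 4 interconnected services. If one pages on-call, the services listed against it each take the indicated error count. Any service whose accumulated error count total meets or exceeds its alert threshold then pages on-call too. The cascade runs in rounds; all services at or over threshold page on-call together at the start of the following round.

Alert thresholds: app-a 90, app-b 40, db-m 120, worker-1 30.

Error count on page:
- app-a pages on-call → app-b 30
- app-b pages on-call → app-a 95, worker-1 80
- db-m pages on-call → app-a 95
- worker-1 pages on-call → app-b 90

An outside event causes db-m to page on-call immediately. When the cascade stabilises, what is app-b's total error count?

30

Round 1 — db-m pages on-call (initial).
  app-a: +95 → 95 ≥ 90
Round 2 — app-a pages on-call.
  app-b: +30 → 30 < 40
No further pages.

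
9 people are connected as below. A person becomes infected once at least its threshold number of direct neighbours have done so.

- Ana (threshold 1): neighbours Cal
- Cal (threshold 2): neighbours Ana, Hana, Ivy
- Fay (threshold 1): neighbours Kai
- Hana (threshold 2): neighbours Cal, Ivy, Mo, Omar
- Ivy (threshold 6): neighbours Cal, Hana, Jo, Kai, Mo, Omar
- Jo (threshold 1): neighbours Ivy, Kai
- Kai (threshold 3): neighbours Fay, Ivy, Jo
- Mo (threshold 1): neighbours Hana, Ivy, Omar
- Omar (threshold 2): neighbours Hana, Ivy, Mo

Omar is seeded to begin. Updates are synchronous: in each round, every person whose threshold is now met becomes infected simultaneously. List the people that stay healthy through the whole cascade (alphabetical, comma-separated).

Round 1 — Omar becomes infected (initial).
Round 2 — checking thresholds:
  Hana: 1 of 4 neighbours < 2, below threshold.
  Ivy: 1 of 6 neighbours < 6, below threshold.
  Mo: 1 of 3 neighbours ≥ 1, becomes infected.
Round 3 — checking thresholds:
  Hana: 2 of 4 neighbours ≥ 2, becomes infected.
  Ivy: 2 of 6 neighbours < 6, below threshold.
Round 4 — no new infections; cascade stops.

Ana, Cal, Fay, Ivy, Jo, Kai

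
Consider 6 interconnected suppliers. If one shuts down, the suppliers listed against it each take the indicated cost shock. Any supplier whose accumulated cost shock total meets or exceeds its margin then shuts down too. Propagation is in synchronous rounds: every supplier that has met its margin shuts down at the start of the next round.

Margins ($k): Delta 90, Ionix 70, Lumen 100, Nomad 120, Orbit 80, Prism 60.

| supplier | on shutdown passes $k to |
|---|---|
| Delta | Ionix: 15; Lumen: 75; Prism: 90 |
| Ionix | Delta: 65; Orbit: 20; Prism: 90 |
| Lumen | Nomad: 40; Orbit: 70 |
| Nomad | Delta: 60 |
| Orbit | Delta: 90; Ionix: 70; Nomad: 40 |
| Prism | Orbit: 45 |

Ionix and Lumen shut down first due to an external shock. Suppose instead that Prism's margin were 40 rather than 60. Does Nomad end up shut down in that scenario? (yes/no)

no

With Prism's margin at 40:
Round 1 — Ionix, Lumen shut down (initial).
  Delta: +65 → 65 < 90
  Nomad: +40 → 40 < 120
  Orbit: +20+70 → 90 ≥ 80
  Prism: +90 → 90 ≥ 40
Round 2 — Orbit, Prism shut down.
  Delta: +90 → 155 ≥ 90
  Nomad: +40 → 80 < 120
Round 3 — Delta shuts down.
No further shutdowns.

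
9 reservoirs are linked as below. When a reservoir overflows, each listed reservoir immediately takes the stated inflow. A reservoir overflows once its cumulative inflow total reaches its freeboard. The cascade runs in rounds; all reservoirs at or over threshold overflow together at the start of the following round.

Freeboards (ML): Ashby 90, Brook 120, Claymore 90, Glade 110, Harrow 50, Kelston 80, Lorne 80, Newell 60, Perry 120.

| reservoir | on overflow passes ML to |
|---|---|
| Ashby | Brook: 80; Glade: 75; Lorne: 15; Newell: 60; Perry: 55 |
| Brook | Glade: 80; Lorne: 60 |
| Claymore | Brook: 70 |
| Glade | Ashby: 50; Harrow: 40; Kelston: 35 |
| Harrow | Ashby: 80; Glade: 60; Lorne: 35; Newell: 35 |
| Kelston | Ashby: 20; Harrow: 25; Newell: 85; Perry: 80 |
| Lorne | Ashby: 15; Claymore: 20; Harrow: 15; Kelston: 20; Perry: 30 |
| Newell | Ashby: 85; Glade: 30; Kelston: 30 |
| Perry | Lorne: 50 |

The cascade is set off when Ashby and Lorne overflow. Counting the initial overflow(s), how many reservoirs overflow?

3

Round 1 — Ashby, Lorne overflow (initial).
  Brook: +80 → 80 < 120
  Claymore: +20 → 20 < 90
  Glade: +75 → 75 < 110
  Harrow: +15 → 15 < 50
  Kelston: +20 → 20 < 80
  Newell: +60 → 60 ≥ 60
  Perry: +55+30 → 85 < 120
Round 2 — Newell overflows.
  Glade: +30 → 105 < 110
  Kelston: +30 → 50 < 80
No further overflows.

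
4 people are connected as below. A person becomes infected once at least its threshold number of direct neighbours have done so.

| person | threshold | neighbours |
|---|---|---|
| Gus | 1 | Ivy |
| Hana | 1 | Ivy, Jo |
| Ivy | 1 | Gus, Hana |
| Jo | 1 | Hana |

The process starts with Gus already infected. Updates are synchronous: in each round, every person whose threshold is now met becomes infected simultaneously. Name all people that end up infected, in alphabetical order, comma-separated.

Gus, Hana, Ivy, Jo

Round 1 — Gus becomes infected (initial).
Round 2 — checking thresholds:
  Ivy: 1 of 2 neighbours ≥ 1, becomes infected.
Round 3 — checking thresholds:
  Hana: 1 of 2 neighbours ≥ 1, becomes infected.
Round 4 — checking thresholds:
  Jo: 1 of 1 neighbours ≥ 1, becomes infected.
Round 5 — no new infections; cascade stops.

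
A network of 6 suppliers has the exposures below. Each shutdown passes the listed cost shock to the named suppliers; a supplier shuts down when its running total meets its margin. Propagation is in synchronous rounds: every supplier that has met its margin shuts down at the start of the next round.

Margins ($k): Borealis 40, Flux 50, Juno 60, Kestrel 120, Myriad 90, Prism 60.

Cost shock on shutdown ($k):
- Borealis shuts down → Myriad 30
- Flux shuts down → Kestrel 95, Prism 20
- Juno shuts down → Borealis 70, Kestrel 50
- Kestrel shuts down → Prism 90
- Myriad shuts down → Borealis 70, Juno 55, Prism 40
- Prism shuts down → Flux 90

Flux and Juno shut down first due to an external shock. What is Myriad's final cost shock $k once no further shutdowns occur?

30

Round 1 — Flux, Juno shut down (initial).
  Borealis: +70 → 70 ≥ 40
  Kestrel: +95+50 → 145 ≥ 120
  Prism: +20 → 20 < 60
Round 2 — Borealis, Kestrel shut down.
  Myriad: +30 → 30 < 90
  Prism: +90 → 110 ≥ 60
Round 3 — Prism shuts down.
No further shutdowns.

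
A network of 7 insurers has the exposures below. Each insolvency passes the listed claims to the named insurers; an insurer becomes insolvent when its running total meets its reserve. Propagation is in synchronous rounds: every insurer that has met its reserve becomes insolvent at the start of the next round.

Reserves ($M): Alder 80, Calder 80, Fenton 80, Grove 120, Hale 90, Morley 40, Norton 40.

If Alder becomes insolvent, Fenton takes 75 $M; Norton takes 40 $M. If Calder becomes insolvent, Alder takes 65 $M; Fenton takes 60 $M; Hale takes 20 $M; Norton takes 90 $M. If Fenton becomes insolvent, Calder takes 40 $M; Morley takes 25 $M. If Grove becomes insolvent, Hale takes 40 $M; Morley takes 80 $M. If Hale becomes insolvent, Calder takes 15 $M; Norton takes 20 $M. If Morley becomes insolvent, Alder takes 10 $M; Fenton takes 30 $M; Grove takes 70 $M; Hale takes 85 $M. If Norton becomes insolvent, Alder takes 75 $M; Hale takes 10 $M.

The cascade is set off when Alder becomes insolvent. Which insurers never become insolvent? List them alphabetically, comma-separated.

Calder, Fenton, Grove, Hale, Morley

Round 1 — Alder becomes insolvent (initial).
  Fenton: +75 → 75 < 80
  Norton: +40 → 40 ≥ 40
Round 2 — Norton becomes insolvent.
  Hale: +10 → 10 < 90
No further insolvencies.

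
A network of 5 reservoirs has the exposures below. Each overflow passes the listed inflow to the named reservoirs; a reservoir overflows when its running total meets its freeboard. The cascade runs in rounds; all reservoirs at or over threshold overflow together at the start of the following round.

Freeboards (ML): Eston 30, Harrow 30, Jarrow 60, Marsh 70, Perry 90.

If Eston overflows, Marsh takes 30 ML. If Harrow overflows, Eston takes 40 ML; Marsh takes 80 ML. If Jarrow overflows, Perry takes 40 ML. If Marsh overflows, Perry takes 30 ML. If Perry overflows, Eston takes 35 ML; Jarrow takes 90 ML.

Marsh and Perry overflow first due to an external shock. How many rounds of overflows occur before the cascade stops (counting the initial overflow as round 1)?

2

Round 1 — Marsh, Perry overflow (initial).
  Eston: +35 → 35 ≥ 30
  Jarrow: +90 → 90 ≥ 60
Round 2 — Eston, Jarrow overflow.
No further overflows.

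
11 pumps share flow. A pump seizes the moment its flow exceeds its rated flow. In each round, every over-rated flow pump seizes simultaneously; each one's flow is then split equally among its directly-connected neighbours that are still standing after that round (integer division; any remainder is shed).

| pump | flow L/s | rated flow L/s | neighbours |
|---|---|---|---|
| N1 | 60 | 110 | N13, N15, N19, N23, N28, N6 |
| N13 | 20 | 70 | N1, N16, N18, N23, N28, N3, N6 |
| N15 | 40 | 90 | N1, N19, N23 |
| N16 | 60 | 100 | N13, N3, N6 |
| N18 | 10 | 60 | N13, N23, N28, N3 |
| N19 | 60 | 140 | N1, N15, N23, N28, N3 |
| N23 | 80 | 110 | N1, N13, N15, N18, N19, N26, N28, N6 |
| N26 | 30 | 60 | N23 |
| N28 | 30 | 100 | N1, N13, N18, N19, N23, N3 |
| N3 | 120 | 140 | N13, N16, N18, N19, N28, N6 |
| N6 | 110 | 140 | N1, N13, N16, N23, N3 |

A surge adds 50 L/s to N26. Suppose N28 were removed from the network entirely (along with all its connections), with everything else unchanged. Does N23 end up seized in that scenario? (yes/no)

yes

With N28 removed:
Round 1 — N26 at 80 > 60. N26 seizes.
  N26 sheds 80 L/s to N23: 80 each.
    N23: 80+80 = 160 > 110
Round 2 — N23 seizes.
  N23 sheds 160 L/s to N1, N13, N15, N18, N19, N6: 26 each (4 lost).
    N1: 60+26 = 86 ≤ 110
    N13: 20+26 = 46 ≤ 70
    N15: 40+26 = 66 ≤ 90
    N18: 10+26 = 36 ≤ 60
    N19: 60+26 = 86 ≤ 140
    N6: 110+26 = 136 ≤ 140
No further seizures.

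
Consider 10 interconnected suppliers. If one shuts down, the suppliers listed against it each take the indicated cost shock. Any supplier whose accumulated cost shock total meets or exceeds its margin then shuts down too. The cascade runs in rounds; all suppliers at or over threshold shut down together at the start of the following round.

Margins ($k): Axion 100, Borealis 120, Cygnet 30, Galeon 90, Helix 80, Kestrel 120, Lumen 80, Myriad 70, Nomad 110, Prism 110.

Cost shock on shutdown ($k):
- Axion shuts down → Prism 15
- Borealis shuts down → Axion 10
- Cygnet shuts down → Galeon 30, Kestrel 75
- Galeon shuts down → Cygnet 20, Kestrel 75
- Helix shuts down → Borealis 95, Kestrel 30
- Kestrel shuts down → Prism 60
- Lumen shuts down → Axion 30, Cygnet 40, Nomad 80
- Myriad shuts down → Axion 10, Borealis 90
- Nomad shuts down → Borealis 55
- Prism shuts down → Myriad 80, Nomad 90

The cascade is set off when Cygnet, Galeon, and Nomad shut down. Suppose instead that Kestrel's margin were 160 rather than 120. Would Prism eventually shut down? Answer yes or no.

With Kestrel's margin at 160:
Round 1 — Cygnet, Galeon, Nomad shut down (initial).
  Borealis: +55 → 55 < 120
  Kestrel: +75+75 → 150 < 160
No further shutdowns.

no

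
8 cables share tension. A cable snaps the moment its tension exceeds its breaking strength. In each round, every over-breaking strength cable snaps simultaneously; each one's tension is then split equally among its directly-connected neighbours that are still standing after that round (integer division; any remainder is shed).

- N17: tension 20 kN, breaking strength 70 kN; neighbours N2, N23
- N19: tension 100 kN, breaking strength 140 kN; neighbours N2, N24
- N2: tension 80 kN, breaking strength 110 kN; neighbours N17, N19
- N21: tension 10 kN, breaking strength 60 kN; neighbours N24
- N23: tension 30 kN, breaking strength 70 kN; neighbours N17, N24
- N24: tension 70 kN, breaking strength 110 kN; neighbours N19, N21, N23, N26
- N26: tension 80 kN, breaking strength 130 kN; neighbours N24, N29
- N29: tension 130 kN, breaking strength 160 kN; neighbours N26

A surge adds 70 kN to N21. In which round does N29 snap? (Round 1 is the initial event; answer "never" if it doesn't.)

Round 1 — N21 at 80 > 60. N21 snaps.
  N21 sheds 80 kN to N24: 80 each.
    N24: 70+80 = 150 > 110
Round 2 — N24 snaps.
  N24 sheds 150 kN to N19, N23, N26: 50 each.
    N19: 100+50 = 150 > 140
    N23: 30+50 = 80 > 70
    N26: 80+50 = 130 ≤ 130
Round 3 — N19, N23 snap.
  N19 sheds 150 kN to N2: 150 each.
    N2: 80+150 = 230 > 110
  N23 sheds 80 kN to N17: 80 each.
    N17: 20+80 = 100 > 70
Round 4 — N17, N2 snap.
  N17 sheds 100 kN: no online neighbours, lost.
  N2 sheds 230 kN: no online neighbours, lost.
No further breaks.

never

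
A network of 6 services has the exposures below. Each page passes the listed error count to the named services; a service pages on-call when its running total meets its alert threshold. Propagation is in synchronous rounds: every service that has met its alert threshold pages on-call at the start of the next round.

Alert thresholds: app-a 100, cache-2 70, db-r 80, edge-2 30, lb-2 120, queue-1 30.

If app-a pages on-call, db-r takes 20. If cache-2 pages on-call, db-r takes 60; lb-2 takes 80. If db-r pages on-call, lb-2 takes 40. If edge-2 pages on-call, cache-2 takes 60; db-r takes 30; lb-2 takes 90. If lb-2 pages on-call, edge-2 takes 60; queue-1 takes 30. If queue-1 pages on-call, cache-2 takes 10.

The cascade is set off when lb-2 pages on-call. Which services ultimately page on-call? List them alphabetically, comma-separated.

Round 1 — lb-2 pages on-call (initial).
  edge-2: +60 → 60 ≥ 30
  queue-1: +30 → 30 ≥ 30
Round 2 — edge-2, queue-1 page on-call.
  cache-2: +60+10 → 70 ≥ 70
  db-r: +30 → 30 < 80
Round 3 — cache-2 pages on-call.
  db-r: +60 → 90 ≥ 80
Round 4 — db-r pages on-call.
No further pages.

cache-2, db-r, edge-2, lb-2, queue-1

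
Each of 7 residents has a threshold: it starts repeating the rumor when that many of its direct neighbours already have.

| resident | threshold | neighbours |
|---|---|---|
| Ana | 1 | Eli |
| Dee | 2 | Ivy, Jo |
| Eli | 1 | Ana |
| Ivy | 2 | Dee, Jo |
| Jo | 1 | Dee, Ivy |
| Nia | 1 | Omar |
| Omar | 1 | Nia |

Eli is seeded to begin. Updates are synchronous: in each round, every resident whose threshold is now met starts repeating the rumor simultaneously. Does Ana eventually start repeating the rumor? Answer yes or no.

Round 1 — Eli starts repeating the rumor (initial).
Round 2 — checking thresholds:
  Ana: 1 of 1 neighbours ≥ 1, starts repeating the rumor.
Round 3 — no new spreads; cascade stops.

yes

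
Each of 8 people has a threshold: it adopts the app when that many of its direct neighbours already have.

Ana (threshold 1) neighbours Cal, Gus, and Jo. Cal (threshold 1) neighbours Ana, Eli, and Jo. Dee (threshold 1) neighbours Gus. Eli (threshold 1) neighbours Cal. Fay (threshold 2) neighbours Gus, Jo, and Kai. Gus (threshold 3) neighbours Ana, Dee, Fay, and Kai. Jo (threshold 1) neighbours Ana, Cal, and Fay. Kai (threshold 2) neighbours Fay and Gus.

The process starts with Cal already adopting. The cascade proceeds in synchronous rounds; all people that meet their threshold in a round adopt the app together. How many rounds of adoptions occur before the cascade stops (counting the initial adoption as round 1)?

2

Round 1 — Cal adopts the app (initial).
Round 2 — checking thresholds:
  Ana: 1 of 3 neighbours ≥ 1, adopts the app.
  Eli: 1 of 1 neighbours ≥ 1, adopts the app.
  Jo: 1 of 3 neighbours ≥ 1, adopts the app.
Round 3 — no new adoptions; cascade stops.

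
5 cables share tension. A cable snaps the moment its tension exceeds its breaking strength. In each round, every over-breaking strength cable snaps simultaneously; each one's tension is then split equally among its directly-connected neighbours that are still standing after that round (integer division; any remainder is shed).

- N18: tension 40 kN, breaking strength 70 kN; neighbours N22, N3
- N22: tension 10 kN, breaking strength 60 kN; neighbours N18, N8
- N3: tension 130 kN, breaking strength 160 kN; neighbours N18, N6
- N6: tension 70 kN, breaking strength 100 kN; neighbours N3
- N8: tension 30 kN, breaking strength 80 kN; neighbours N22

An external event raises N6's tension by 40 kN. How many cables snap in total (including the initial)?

5

Round 1 — N6 at 110 > 100. N6 snaps.
  N6 sheds 110 kN to N3: 110 each.
    N3: 130+110 = 240 > 160
Round 2 — N3 snaps.
  N3 sheds 240 kN to N18: 240 each.
    N18: 40+240 = 280 > 70
Round 3 — N18 snaps.
  N18 sheds 280 kN to N22: 280 each.
    N22: 10+280 = 290 > 60
Round 4 — N22 snaps.
  N22 sheds 290 kN to N8: 290 each.
    N8: 30+290 = 320 > 80
Round 5 — N8 snaps.
  N8 sheds 320 kN: no online neighbours, lost.
No further breaks.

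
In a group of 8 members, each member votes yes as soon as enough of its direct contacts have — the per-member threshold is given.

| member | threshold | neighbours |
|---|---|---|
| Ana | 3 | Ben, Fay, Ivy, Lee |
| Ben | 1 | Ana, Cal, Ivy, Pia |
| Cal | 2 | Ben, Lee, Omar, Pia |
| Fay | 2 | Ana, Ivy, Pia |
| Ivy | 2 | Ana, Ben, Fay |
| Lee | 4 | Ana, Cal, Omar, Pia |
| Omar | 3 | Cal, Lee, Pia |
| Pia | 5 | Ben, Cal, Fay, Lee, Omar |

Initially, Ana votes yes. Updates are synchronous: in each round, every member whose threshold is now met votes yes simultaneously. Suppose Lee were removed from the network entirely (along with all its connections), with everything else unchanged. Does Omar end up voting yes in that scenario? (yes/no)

no

With Lee removed:
Round 1 — Ana votes yes (initial).
Round 2 — checking thresholds:
  Ben: 1 of 4 neighbours ≥ 1, votes yes.
  Fay: 1 of 3 neighbours < 2, not yet.
  Ivy: 1 of 3 neighbours < 2, not yet.
Round 3 — checking thresholds:
  Cal: 1 of 3 neighbours < 2, not yet.
  Fay: 1 of 3 neighbours < 2, not yet.
  Ivy: 2 of 3 neighbours ≥ 2, votes yes.
  Pia: 1 of 4 neighbours < 5, not yet.
Round 4 — checking thresholds:
  Cal: 1 of 3 neighbours < 2, not yet.
  Fay: 2 of 3 neighbours ≥ 2, votes yes.
  Pia: 1 of 4 neighbours < 5, not yet.
Round 5 — no new yes votes; cascade stops.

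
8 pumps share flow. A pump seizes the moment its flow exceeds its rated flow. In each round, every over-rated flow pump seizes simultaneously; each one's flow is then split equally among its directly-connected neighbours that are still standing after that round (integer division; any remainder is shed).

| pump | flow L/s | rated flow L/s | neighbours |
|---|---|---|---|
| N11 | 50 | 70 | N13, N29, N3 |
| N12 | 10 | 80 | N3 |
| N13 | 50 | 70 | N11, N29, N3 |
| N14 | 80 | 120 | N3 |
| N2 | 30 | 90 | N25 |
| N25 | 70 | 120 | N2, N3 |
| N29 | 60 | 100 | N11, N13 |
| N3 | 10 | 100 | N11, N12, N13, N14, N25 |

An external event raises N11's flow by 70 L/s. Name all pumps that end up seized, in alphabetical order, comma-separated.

N11, N13, N29

Round 1 — N11 at 120 > 70. N11 seizes.
  N11 sheds 120 L/s to N13, N29, N3: 40 each.
    N13: 50+40 = 90 > 70
    N29: 60+40 = 100 ≤ 100
    N3: 10+40 = 50 ≤ 100
Round 2 — N13 seizes.
  N13 sheds 90 L/s to N29, N3: 45 each.
    N29: 100+45 = 145 > 100
    N3: 50+45 = 95 ≤ 100
Round 3 — N29 seizes.
  N29 sheds 145 L/s: no online neighbours, lost.
No further seizures.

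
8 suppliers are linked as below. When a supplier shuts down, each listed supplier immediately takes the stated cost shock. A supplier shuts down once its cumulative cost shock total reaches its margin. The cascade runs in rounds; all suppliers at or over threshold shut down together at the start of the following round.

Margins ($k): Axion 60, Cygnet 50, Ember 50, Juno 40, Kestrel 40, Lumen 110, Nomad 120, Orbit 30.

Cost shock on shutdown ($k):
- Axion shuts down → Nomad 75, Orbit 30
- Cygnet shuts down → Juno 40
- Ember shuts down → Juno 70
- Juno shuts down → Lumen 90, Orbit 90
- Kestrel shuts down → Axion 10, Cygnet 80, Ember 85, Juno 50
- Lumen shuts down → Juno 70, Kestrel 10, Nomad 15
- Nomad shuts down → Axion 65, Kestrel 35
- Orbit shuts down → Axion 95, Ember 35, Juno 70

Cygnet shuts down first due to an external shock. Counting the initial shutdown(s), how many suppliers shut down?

Round 1 — Cygnet shuts down (initial).
  Juno: +40 → 40 ≥ 40
Round 2 — Juno shuts down.
  Lumen: +90 → 90 < 110
  Orbit: +90 → 90 ≥ 30
Round 3 — Orbit shuts down.
  Axion: +95 → 95 ≥ 60
  Ember: +35 → 35 < 50
Round 4 — Axion shuts down.
  Nomad: +75 → 75 < 120
No further shutdowns.

4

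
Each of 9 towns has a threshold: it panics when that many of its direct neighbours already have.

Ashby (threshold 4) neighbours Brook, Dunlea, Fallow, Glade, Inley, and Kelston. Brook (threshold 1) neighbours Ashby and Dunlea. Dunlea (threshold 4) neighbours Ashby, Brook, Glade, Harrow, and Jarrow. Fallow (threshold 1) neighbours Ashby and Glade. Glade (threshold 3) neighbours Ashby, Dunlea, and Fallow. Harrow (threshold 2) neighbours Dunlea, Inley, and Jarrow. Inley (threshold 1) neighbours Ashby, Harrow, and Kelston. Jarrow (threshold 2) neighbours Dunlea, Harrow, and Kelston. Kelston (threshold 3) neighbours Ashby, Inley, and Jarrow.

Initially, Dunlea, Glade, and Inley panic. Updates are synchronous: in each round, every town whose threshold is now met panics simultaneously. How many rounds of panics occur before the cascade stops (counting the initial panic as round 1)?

4

Round 1 — Dunlea, Glade, Inley panic (initial).
Round 2 — checking thresholds:
  Ashby: 3 of 6 neighbours < 4, below threshold.
  Brook: 1 of 2 neighbours ≥ 1, panics.
  Fallow: 1 of 2 neighbours ≥ 1, panics.
  Harrow: 2 of 3 neighbours ≥ 2, panics.
  Jarrow: 1 of 3 neighbours < 2, below threshold.
  Kelston: 1 of 3 neighbours < 3, below threshold.
Round 3 — checking thresholds:
  Ashby: 5 of 6 neighbours ≥ 4, panics.
  Jarrow: 2 of 3 neighbours ≥ 2, panics.
  Kelston: 1 of 3 neighbours < 3, below threshold.
Round 4 — checking thresholds:
  Kelston: 3 of 3 neighbours ≥ 3, panics.
Round 5 — no new panics; cascade stops.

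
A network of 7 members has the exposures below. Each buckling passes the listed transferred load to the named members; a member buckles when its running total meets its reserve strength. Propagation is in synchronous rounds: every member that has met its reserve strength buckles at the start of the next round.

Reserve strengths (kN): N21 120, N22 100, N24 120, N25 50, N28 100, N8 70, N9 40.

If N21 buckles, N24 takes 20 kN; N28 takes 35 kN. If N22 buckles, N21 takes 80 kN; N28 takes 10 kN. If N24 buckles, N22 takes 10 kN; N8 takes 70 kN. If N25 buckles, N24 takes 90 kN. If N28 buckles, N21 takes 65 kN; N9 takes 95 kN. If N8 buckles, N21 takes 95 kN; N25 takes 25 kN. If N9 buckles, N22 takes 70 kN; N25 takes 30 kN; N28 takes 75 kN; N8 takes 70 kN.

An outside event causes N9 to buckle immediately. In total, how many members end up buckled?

Round 1 — N9 buckles (initial).
  N22: +70 → 70 < 100
  N25: +30 → 30 < 50
  N28: +75 → 75 < 100
  N8: +70 → 70 ≥ 70
Round 2 — N8 buckles.
  N21: +95 → 95 < 120
  N25: +25 → 55 ≥ 50
Round 3 — N25 buckles.
  N24: +90 → 90 < 120
No further bucklings.

3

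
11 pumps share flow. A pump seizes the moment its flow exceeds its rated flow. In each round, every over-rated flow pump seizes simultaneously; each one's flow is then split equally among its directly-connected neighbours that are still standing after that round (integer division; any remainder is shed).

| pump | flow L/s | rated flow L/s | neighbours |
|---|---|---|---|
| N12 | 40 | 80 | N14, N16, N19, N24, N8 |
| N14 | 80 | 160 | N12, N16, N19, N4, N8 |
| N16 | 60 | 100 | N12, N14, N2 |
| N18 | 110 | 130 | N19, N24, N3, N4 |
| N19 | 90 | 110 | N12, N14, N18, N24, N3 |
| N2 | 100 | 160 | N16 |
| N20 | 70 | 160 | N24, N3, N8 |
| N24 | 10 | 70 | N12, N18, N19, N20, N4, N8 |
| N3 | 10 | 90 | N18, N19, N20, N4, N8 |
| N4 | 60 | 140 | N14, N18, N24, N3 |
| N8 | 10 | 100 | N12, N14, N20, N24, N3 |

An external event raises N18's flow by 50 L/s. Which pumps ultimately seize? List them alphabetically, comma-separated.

Round 1 — N18 at 160 > 130. N18 seizes.
  N18 sheds 160 L/s to N19, N24, N3, N4: 40 each.
    N19: 90+40 = 130 > 110
    N24: 10+40 = 50 ≤ 70
    N3: 10+40 = 50 ≤ 90
    N4: 60+40 = 100 ≤ 140
Round 2 — N19 seizes.
  N19 sheds 130 L/s to N12, N14, N24, N3: 32 each (2 lost).
    N12: 40+32 = 72 ≤ 80
    N14: 80+32 = 112 ≤ 160
    N24: 50+32 = 82 > 70
    N3: 50+32 = 82 ≤ 90
Round 3 — N24 seizes.
  N24 sheds 82 L/s to N12, N20, N4, N8: 20 each (2 lost).
    N12: 72+20 = 92 > 80
    N20: 70+20 = 90 ≤ 160
    N4: 100+20 = 120 ≤ 140
    N8: 10+20 = 30 ≤ 100
Round 4 — N12 seizes.
  N12 sheds 92 L/s to N14, N16, N8: 30 each (2 lost).
    N14: 112+30 = 142 ≤ 160
    N16: 60+30 = 90 ≤ 100
    N8: 30+30 = 60 ≤ 100
No further seizures.

N12, N18, N19, N24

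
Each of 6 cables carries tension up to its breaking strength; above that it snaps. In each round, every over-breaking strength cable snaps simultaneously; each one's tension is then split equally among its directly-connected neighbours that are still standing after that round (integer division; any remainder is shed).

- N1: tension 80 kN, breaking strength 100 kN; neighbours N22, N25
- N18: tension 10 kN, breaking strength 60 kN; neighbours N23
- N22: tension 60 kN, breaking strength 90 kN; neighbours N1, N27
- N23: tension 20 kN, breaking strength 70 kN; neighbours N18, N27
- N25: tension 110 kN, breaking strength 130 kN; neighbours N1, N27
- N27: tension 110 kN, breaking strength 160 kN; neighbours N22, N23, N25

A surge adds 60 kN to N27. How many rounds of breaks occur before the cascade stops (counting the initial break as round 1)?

Round 1 — N27 at 170 > 160. N27 snaps.
  N27 sheds 170 kN to N22, N23, N25: 56 each (2 lost).
    N22: 60+56 = 116 > 90
    N23: 20+56 = 76 > 70
    N25: 110+56 = 166 > 130
Round 2 — N22, N23, N25 snap.
  N22 sheds 116 kN to N1: 116 each.
    N1: 80+116 = 196 > 100
  N23 sheds 76 kN to N18: 76 each.
    N18: 10+76 = 86 > 60
  N25 sheds 166 kN to N1: 166 each.
    N1: 196+166 = 362 > 100
Round 3 — N1, N18 snap.
  N1 sheds 362 kN: no online neighbours, lost.
  N18 sheds 86 kN: no online neighbours, lost.
No further breaks.

3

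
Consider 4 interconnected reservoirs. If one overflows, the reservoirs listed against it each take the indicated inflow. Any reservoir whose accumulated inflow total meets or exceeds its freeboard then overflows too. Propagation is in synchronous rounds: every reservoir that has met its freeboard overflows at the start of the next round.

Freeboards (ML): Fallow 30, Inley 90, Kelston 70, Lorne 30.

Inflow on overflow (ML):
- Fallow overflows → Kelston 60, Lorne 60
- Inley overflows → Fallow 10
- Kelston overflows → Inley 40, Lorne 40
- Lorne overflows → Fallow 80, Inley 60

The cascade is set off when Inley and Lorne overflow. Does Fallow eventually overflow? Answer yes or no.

Round 1 — Inley, Lorne overflow (initial).
  Fallow: +10+80 → 90 ≥ 30
Round 2 — Fallow overflows.
  Kelston: +60 → 60 < 70
No further overflows.

yes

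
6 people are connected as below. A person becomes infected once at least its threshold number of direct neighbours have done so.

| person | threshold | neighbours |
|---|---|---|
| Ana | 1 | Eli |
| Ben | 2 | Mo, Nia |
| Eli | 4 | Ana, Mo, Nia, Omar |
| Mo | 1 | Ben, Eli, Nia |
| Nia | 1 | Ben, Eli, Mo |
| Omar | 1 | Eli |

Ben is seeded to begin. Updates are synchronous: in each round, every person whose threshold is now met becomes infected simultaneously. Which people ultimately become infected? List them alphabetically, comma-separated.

Round 1 — Ben becomes infected (initial).
Round 2 — checking thresholds:
  Mo: 1 of 3 neighbours ≥ 1, becomes infected.
  Nia: 1 of 3 neighbours ≥ 1, becomes infected.
Round 3 — no new infections; cascade stops.

Ben, Mo, Nia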